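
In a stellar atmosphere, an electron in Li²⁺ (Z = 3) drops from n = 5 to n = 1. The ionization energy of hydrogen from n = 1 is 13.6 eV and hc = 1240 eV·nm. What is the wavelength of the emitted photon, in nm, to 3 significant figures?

10.6 nm

For Z = 3 the level energies scale as Z², so the effective Rydberg energy is 13.6 × 9 = 122.4 eV.
ΔE = 122.4 × (1/1² − 1/5²) = 122.4 × 0.9600 = 117.5 eV.
λ = hc/ΔE = 1240 / 117.5 = 10.6 nm.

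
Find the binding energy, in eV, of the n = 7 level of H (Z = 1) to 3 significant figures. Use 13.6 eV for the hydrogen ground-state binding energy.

0.278 eV

E_7 = −13.60/49 = −0.278 eV, so ionization (to E = 0) requires 0.278 eV.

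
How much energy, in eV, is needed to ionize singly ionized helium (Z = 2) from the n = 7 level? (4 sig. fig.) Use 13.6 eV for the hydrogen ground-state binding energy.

E_n = −13.6 Z²/n² = −54.40/n² eV for Z = 2.
E_7 = −54.40/49 = −1.110 eV, so ionization (to E = 0) requires 1.110 eV.

1.110 eV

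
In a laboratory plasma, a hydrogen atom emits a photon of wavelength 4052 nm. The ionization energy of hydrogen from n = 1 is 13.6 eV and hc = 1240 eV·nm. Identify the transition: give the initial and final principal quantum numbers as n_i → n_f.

n_i = 5, n_f = 4

The photon energy is ΔE = hc/λ = 1240 / 4052 = 0.3060 eV.
With Z = 1, ΔE = 13.60 × (1/n_f² − 1/n_i²), so 1/n_f² − 1/n_i² = 0.02250.
Trying n_f = 4 gives 1/n_i² = 0.04000, i.e. n_i ≈ 5; this pair matches.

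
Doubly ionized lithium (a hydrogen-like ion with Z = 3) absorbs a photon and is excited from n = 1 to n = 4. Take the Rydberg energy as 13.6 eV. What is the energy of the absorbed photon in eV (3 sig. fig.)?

The Bohr energies scale as Z², so for Z = 3: E_n = −122.4/n² eV.
E_4 = −122.4/16 = −7.650 eV and E_1 = −122.4/1 = −122.4 eV.
The photon energy is |E_4 − E_1| = 115 eV.

115 eV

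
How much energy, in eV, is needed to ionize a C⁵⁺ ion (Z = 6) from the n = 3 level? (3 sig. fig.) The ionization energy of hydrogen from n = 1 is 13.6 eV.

E_n = −13.6 Z²/n² = −489.6/n² eV for Z = 6.
E_3 = −489.6/9 = −54.4 eV, so ionization (to E = 0) requires 54.4 eV.

54.4 eV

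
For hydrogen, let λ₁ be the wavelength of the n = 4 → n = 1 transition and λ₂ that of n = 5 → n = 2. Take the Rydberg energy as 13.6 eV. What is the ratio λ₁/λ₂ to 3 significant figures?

0.224

λ ∝ 1/ΔE ∝ 1/(1/n_f² − 1/n_i²), and the Z² and hc factors cancel in the ratio.
λ₁/λ₂ = (1/2² − 1/5²)/(1/1² − 1/4²) = 0.2100/0.9375 = 0.224.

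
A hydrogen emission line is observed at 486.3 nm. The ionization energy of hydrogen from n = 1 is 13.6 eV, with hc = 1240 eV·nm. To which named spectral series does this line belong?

ΔE = 1240/486.3 = 2.550 eV.
This matches 13.6 × (1/2² − 1/4²), so n_f = 2: the Balmer series.

Balmer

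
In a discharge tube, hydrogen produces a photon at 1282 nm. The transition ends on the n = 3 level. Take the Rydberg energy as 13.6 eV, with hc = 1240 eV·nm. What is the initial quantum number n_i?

The photon energy is ΔE = hc/λ = 1240 / 1282 = 0.9672 eV.
With Z = 1, ΔE = 13.60 × (1/n_f² − 1/n_i²), so 1/n_f² − 1/n_i² = 0.07112.
With n_f = 3: 1/n_i² = 1/9 − 0.07112 = 0.03999, so n_i ≈ 5.00.

n_i = 5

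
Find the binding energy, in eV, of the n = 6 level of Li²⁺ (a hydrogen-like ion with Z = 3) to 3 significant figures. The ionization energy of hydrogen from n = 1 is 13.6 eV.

3.40 eV

E_n = −13.6 Z²/n² = −122.4/n² eV for Z = 3.
E_6 = −122.4/36 = −3.40 eV, so ionization (to E = 0) requires 3.40 eV.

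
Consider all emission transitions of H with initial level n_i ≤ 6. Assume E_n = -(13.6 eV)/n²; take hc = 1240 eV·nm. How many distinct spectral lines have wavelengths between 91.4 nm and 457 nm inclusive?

Enumerate all n_i → n_f pairs with 1 ≤ n_f < n_i ≤ 6 and compute λ = 1240 / [13.6·1·(1/n_f² − 1/n_i²)].
Lines falling in [91.4, 457] nm: 6→1 (93.78 nm), 5→1 (94.98 nm), 4→1 (97.25 nm), 3→1 (102.6 nm), 2→1 (121.6 nm), 6→2 (410.3 nm), 5→2 (434.2 nm).

7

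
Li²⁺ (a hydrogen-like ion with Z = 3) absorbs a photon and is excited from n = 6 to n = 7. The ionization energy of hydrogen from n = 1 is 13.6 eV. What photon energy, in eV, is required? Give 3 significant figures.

The Bohr energies scale as Z², so for Z = 3: E_n = −122.4/n² eV.
E_7 = −122.4/49 = −2.498 eV and E_6 = −122.4/36 = −3.400 eV.
The photon energy is |E_7 − E_6| = 0.902 eV.

0.902 eV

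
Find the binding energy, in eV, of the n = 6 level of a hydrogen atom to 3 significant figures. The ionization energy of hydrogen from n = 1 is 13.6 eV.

E_6 = −13.60/36 = −0.378 eV, so ionization (to E = 0) requires 0.378 eV.

0.378 eV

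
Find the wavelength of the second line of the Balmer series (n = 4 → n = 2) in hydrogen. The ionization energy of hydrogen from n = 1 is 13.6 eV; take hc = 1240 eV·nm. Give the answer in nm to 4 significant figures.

The Balmer series terminates on n_f = 2; the second line has n_i = 2+2 = 4.
ΔE = 13.60 × (1/2² − 1/4²) = 2.550 eV.
λ = 1240 / 2.550 = 486.3 nm.

486.3 nm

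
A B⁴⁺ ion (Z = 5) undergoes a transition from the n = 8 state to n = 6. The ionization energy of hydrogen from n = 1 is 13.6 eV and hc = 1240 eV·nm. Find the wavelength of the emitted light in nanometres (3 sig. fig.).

300 nm

For Z = 5 the level energies scale as Z², so the effective Rydberg energy is 13.6 × 25 = 340.0 eV.
ΔE = 340.0 × (1/6² − 1/8²) = 340.0 × 0.01215 = 4.132 eV.
λ = hc/ΔE = 1240 / 4.132 = 300 nm.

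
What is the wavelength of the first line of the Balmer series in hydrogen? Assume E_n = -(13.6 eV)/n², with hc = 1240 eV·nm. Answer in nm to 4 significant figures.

656.5 nm

The Balmer series terminates on n_f = 2; the first line has n_i = 2+1 = 3.
ΔE = 13.60 × (1/2² − 1/3²) = 1.889 eV.
λ = 1240 / 1.889 = 656.5 nm.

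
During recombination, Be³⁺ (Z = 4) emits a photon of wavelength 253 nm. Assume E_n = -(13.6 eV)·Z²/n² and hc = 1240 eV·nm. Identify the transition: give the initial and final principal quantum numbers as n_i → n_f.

n_i = 5, n_f = 4

The photon energy is ΔE = hc/λ = 1240 / 253 = 4.901 eV.
With Z = 4, ΔE = 217.6 × (1/n_f² − 1/n_i²), so 1/n_f² − 1/n_i² = 0.02252.
Trying n_f = 4 gives 1/n_i² = 0.03998, i.e. n_i ≈ 5; this pair matches.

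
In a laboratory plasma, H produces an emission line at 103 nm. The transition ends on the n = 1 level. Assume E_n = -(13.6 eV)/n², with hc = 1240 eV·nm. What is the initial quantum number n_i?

n_i = 3

The photon energy is ΔE = hc/λ = 1240 / 103 = 12.04 eV.
With Z = 1, ΔE = 13.60 × (1/n_f² − 1/n_i²), so 1/n_f² − 1/n_i² = 0.8852.
With n_f = 1: 1/n_i² = 1/1 − 0.8852 = 0.1148, so n_i ≈ 2.95.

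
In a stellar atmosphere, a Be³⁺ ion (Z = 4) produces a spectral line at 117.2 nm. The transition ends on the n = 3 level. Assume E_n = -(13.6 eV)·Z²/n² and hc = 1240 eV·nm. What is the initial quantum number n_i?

n_i = 4

The photon energy is ΔE = hc/λ = 1240 / 117.2 = 10.58 eV.
With Z = 4, ΔE = 217.6 × (1/n_f² − 1/n_i²), so 1/n_f² − 1/n_i² = 0.04862.
With n_f = 3: 1/n_i² = 1/9 − 0.04862 = 0.06249, so n_i ≈ 4.00.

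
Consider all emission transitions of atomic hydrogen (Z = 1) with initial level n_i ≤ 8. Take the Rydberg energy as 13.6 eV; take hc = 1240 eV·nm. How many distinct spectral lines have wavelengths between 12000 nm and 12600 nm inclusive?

Enumerate all n_i → n_f pairs with 1 ≤ n_f < n_i ≤ 8 and compute λ = 1240 / [13.6·1·(1/n_f² − 1/n_i²)].
Lines falling in [12000, 12600] nm: 7→6 (12370 nm).

1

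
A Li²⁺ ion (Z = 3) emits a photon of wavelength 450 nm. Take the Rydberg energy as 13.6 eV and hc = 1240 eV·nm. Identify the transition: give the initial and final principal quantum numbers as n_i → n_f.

n_i = 5, n_f = 4

The photon energy is ΔE = hc/λ = 1240 / 450 = 2.756 eV.
With Z = 3, ΔE = 122.4 × (1/n_f² − 1/n_i²), so 1/n_f² − 1/n_i² = 0.02251.
Trying n_f = 4 gives 1/n_i² = 0.03999, i.e. n_i ≈ 5; this pair matches.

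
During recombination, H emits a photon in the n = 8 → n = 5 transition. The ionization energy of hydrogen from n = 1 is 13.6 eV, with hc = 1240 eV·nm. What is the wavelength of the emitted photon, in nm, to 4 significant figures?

ΔE = 13.60 × (1/5² − 1/8²) = 13.60 × 0.02438 = 0.3315 eV.
λ = hc/ΔE = 1240 / 0.3315 = 3741 nm.

3741 nm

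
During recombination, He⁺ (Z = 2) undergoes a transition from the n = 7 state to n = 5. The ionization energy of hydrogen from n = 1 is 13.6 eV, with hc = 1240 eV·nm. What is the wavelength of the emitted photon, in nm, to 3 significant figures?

1160 nm

For Z = 2 the level energies scale as Z², so the effective Rydberg energy is 13.6 × 4 = 54.40 eV.
ΔE = 54.40 × (1/5² − 1/7²) = 54.40 × 0.01959 = 1.066 eV.
λ = hc/ΔE = 1240 / 1.066 = 1160 nm.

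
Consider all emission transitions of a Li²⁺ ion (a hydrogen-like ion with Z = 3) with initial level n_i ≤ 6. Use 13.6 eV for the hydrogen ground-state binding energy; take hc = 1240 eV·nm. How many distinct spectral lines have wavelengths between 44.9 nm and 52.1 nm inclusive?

2

Enumerate all n_i → n_f pairs with 1 ≤ n_f < n_i ≤ 6 and compute λ = 1240 / [13.6·9·(1/n_f² − 1/n_i²)].
Lines falling in [44.9, 52.1] nm: 6→2 (45.59 nm), 5→2 (48.24 nm).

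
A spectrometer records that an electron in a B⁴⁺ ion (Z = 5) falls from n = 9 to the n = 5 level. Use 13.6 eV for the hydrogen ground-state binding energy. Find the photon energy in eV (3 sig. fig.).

9.40 eV

The Bohr energies scale as Z², so for Z = 5: E_n = −340.0/n² eV.
E_9 = −340.0/81 = −4.198 eV and E_5 = −340.0/25 = −13.60 eV.
The photon energy is |E_9 − E_5| = 9.40 eV.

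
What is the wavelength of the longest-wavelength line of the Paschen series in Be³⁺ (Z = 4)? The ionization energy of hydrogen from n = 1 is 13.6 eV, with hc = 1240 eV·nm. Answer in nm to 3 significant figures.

117 nm

The Paschen series terminates on n_f = 3; the first line has n_i = 3+1 = 4.
ΔE = 217.6 × (1/3² − 1/4²) = 10.58 eV.
λ = 1240 / 10.58 = 117 nm.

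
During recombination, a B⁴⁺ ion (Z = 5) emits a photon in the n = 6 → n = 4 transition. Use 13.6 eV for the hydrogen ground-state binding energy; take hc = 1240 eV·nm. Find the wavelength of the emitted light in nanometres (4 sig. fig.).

105.0 nm

For Z = 5 the level energies scale as Z², so the effective Rydberg energy is 13.6 × 25 = 340.0 eV.
ΔE = 340.0 × (1/4² − 1/6²) = 340.0 × 0.03472 = 11.81 eV.
λ = hc/ΔE = 1240 / 11.81 = 105.0 nm.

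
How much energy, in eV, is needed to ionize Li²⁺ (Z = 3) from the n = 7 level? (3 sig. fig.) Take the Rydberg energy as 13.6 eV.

2.50 eV

E_n = −13.6 Z²/n² = −122.4/n² eV for Z = 3.
E_7 = −122.4/49 = −2.50 eV, so ionization (to E = 0) requires 2.50 eV.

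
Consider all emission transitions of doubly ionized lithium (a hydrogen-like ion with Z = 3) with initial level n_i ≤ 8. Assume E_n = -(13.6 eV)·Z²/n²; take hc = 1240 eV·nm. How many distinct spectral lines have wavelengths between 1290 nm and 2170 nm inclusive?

Enumerate all n_i → n_f pairs with 1 ≤ n_f < n_i ≤ 8 and compute λ = 1240 / [13.6·9·(1/n_f² − 1/n_i²)].
Lines falling in [1290, 2170] nm: 7→6 (1375 nm), 8→7 (2118 nm).

2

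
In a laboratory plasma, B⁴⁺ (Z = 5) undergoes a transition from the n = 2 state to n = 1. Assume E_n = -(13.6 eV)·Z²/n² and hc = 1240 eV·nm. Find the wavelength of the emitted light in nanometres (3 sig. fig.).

For Z = 5 the level energies scale as Z², so the effective Rydberg energy is 13.6 × 25 = 340.0 eV.
ΔE = 340.0 × (1/1² − 1/2²) = 340.0 × 0.7500 = 255.0 eV.
λ = hc/ΔE = 1240 / 255.0 = 4.86 nm.

4.86 nm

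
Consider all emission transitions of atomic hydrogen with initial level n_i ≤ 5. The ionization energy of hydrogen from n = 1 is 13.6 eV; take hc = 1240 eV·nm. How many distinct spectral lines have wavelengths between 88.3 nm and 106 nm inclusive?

Enumerate all n_i → n_f pairs with 1 ≤ n_f < n_i ≤ 5 and compute λ = 1240 / [13.6·1·(1/n_f² − 1/n_i²)].
Lines falling in [88.3, 106] nm: 5→1 (94.98 nm), 4→1 (97.25 nm), 3→1 (102.6 nm).

3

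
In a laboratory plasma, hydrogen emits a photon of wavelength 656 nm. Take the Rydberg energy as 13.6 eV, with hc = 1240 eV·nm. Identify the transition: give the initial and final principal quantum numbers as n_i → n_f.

The photon energy is ΔE = hc/λ = 1240 / 656 = 1.890 eV.
With Z = 1, ΔE = 13.60 × (1/n_f² − 1/n_i²), so 1/n_f² − 1/n_i² = 0.1390.
Trying n_f = 2 gives 1/n_i² = 0.1110, i.e. n_i ≈ 3; this pair matches.

n_i = 3, n_f = 2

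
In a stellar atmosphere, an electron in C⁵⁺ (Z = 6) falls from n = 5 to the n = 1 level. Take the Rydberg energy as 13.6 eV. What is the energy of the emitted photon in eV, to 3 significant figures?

The Bohr energies scale as Z², so for Z = 6: E_n = −489.6/n² eV.
E_5 = −489.6/25 = −19.58 eV and E_1 = −489.6/1 = −489.6 eV.
The photon energy is |E_5 − E_1| = 470 eV.

470 eV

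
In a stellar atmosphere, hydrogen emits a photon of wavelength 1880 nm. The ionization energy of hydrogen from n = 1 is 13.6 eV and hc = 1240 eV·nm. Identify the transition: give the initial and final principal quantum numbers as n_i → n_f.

The photon energy is ΔE = hc/λ = 1240 / 1880 = 0.6596 eV.
With Z = 1, ΔE = 13.60 × (1/n_f² − 1/n_i²), so 1/n_f² − 1/n_i² = 0.04850.
Trying n_f = 3 gives 1/n_i² = 0.06261, i.e. n_i ≈ 4; this pair matches.

n_i = 4, n_f = 3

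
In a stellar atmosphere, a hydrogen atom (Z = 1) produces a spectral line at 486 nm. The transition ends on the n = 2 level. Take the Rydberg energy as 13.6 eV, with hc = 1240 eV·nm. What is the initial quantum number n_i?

The photon energy is ΔE = hc/λ = 1240 / 486 = 2.551 eV.
With Z = 1, ΔE = 13.60 × (1/n_f² − 1/n_i²), so 1/n_f² − 1/n_i² = 0.1876.
With n_f = 2: 1/n_i² = 1/4 − 0.1876 = 0.06239, so n_i ≈ 4.00.

n_i = 4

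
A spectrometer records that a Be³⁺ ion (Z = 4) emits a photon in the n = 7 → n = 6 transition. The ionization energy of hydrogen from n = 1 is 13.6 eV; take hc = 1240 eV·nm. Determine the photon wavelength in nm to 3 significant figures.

For Z = 4 the level energies scale as Z², so the effective Rydberg energy is 13.6 × 16 = 217.6 eV.
ΔE = 217.6 × (1/6² − 1/7²) = 217.6 × 0.007370 = 1.604 eV.
λ = hc/ΔE = 1240 / 1.604 = 773 nm.

773 nm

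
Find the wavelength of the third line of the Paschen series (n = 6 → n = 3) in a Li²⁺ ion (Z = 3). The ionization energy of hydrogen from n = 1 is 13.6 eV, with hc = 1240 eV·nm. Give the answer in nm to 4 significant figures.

The Paschen series terminates on n_f = 3; the third line has n_i = 3+3 = 6.
ΔE = 122.4 × (1/3² − 1/6²) = 10.20 eV.
λ = 1240 / 10.20 = 121.6 nm.

121.6 nm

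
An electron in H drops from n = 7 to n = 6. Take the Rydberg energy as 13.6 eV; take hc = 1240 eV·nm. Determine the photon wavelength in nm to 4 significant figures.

12370 nm

ΔE = 13.60 × (1/6² − 1/7²) = 13.60 × 0.007370 = 0.1002 eV.
λ = hc/ΔE = 1240 / 0.1002 = 12370 nm.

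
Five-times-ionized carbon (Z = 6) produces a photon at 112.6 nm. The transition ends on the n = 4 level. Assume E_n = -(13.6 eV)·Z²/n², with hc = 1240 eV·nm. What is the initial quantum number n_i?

n_i = 5

The photon energy is ΔE = hc/λ = 1240 / 112.6 = 11.01 eV.
With Z = 6, ΔE = 489.6 × (1/n_f² − 1/n_i²), so 1/n_f² − 1/n_i² = 0.02249.
With n_f = 4: 1/n_i² = 1/16 − 0.02249 = 0.04001, so n_i ≈ 5.00.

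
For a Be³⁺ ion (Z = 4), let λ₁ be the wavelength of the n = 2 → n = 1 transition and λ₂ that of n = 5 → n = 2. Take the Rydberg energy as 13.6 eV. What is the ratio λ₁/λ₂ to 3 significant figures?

λ ∝ 1/ΔE ∝ 1/(1/n_f² − 1/n_i²), and the Z² and hc factors cancel in the ratio.
λ₁/λ₂ = (1/2² − 1/5²)/(1/1² − 1/2²) = 0.2100/0.7500 = 0.280.

0.280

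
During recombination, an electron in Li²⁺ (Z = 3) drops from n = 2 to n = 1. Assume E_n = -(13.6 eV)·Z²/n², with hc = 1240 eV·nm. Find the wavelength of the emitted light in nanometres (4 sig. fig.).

For Z = 3 the level energies scale as Z², so the effective Rydberg energy is 13.6 × 9 = 122.4 eV.
ΔE = 122.4 × (1/1² − 1/2²) = 122.4 × 0.7500 = 91.80 eV.
λ = hc/ΔE = 1240 / 91.80 = 13.51 nm.

13.51 nm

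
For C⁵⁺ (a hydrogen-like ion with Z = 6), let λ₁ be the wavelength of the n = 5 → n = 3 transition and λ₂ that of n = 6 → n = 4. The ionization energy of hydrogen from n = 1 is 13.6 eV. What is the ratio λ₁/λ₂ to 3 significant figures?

λ ∝ 1/ΔE ∝ 1/(1/n_f² − 1/n_i²), and the Z² and hc factors cancel in the ratio.
λ₁/λ₂ = (1/4² − 1/6²)/(1/3² − 1/5²) = 0.03472/0.07111 = 0.488.

0.488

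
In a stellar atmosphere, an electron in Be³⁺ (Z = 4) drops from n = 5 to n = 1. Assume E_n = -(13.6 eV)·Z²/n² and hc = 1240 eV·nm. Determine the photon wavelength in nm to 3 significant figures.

5.94 nm

For Z = 4 the level energies scale as Z², so the effective Rydberg energy is 13.6 × 16 = 217.6 eV.
ΔE = 217.6 × (1/1² − 1/5²) = 217.6 × 0.9600 = 208.9 eV.
λ = hc/ΔE = 1240 / 208.9 = 5.94 nm.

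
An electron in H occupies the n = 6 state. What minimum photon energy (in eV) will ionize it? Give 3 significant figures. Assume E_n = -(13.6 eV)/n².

0.378 eV

E_6 = −13.60/36 = −0.378 eV, so ionization (to E = 0) requires 0.378 eV.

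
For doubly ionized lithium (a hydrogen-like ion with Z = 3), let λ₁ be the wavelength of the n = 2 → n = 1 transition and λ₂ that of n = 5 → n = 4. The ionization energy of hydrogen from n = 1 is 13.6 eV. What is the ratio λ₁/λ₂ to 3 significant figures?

0.0300

λ ∝ 1/ΔE ∝ 1/(1/n_f² − 1/n_i²), and the Z² and hc factors cancel in the ratio.
λ₁/λ₂ = (1/4² − 1/5²)/(1/1² − 1/2²) = 0.02250/0.7500 = 0.0300.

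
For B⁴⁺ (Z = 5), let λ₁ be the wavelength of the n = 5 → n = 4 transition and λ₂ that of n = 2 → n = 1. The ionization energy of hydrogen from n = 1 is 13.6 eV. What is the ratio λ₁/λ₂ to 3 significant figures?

λ ∝ 1/ΔE ∝ 1/(1/n_f² − 1/n_i²), and the Z² and hc factors cancel in the ratio.
λ₁/λ₂ = (1/1² − 1/2²)/(1/4² − 1/5²) = 0.7500/0.02250 = 33.3.

33.3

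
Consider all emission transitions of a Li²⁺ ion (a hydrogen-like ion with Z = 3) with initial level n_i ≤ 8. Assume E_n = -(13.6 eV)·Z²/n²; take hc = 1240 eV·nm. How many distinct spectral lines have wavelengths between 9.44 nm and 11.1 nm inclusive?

Enumerate all n_i → n_f pairs with 1 ≤ n_f < n_i ≤ 8 and compute λ = 1240 / [13.6·9·(1/n_f² − 1/n_i²)].
Lines falling in [9.44, 11.1] nm: 8→1 (10.29 nm), 7→1 (10.34 nm), 6→1 (10.42 nm), 5→1 (10.55 nm), 4→1 (10.81 nm).

5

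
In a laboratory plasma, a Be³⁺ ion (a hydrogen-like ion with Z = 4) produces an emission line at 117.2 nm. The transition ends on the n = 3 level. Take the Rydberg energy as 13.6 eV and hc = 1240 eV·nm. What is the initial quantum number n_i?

n_i = 4

The photon energy is ΔE = hc/λ = 1240 / 117.2 = 10.58 eV.
With Z = 4, ΔE = 217.6 × (1/n_f² − 1/n_i²), so 1/n_f² − 1/n_i² = 0.04862.
With n_f = 3: 1/n_i² = 1/9 − 0.04862 = 0.06249, so n_i ≈ 4.00.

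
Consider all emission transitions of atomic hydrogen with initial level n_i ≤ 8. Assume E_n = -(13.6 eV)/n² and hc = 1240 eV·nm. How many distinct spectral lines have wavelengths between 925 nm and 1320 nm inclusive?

4

Enumerate all n_i → n_f pairs with 1 ≤ n_f < n_i ≤ 8 and compute λ = 1240 / [13.6·1·(1/n_f² − 1/n_i²)].
Lines falling in [925, 1320] nm: 8→3 (954.9 nm), 7→3 (1005 nm), 6→3 (1094 nm), 5→3 (1282 nm).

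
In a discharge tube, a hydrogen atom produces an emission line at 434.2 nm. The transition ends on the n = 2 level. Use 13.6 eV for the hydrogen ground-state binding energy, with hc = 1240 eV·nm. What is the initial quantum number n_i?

The photon energy is ΔE = hc/λ = 1240 / 434.2 = 2.856 eV.
With Z = 1, ΔE = 13.60 × (1/n_f² − 1/n_i²), so 1/n_f² − 1/n_i² = 0.2100.
With n_f = 2: 1/n_i² = 1/4 − 0.2100 = 0.04001, so n_i ≈ 5.00.

n_i = 5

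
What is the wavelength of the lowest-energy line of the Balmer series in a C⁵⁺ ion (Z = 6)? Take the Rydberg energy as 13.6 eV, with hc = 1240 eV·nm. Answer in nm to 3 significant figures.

18.2 nm

The Balmer series terminates on n_f = 2; the first line has n_i = 2+1 = 3.
ΔE = 489.6 × (1/2² − 1/3²) = 68.00 eV.
λ = 1240 / 68.00 = 18.2 nm.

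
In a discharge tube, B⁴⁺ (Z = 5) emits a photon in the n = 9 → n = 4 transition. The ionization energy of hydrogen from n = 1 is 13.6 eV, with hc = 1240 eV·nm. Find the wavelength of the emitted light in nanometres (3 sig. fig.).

For Z = 5 the level energies scale as Z², so the effective Rydberg energy is 13.6 × 25 = 340.0 eV.
ΔE = 340.0 × (1/4² − 1/9²) = 340.0 × 0.05015 = 17.05 eV.
λ = hc/ΔE = 1240 / 17.05 = 72.7 nm.

72.7 nm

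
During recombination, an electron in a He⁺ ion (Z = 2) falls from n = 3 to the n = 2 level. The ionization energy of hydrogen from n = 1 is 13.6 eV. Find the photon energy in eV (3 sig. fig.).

7.56 eV

The Bohr energies scale as Z², so for Z = 2: E_n = −54.40/n² eV.
E_3 = −54.40/9 = −6.044 eV and E_2 = −54.40/4 = −13.60 eV.
The photon energy is |E_3 − E_2| = 7.56 eV.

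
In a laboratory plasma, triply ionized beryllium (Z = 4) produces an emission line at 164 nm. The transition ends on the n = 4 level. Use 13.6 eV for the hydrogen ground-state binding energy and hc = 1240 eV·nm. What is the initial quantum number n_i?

The photon energy is ΔE = hc/λ = 1240 / 164 = 7.561 eV.
With Z = 4, ΔE = 217.6 × (1/n_f² − 1/n_i²), so 1/n_f² − 1/n_i² = 0.03475.
With n_f = 4: 1/n_i² = 1/16 − 0.03475 = 0.02775, so n_i ≈ 6.00.

n_i = 6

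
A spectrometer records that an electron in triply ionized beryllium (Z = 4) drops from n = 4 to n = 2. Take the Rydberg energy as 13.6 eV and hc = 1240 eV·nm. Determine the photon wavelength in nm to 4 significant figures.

30.39 nm

For Z = 4 the level energies scale as Z², so the effective Rydberg energy is 13.6 × 16 = 217.6 eV.
ΔE = 217.6 × (1/2² − 1/4²) = 217.6 × 0.1875 = 40.80 eV.
λ = hc/ΔE = 1240 / 40.80 = 30.39 nm.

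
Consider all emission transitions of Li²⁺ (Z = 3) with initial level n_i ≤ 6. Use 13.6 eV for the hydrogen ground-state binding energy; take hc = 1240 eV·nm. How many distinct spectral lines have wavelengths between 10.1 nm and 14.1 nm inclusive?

Enumerate all n_i → n_f pairs with 1 ≤ n_f < n_i ≤ 6 and compute λ = 1240 / [13.6·9·(1/n_f² − 1/n_i²)].
Lines falling in [10.1, 14.1] nm: 6→1 (10.42 nm), 5→1 (10.55 nm), 4→1 (10.81 nm), 3→1 (11.40 nm), 2→1 (13.51 nm).

5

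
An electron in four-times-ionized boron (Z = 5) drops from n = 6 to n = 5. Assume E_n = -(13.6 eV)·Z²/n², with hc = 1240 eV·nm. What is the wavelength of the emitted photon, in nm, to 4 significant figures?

For Z = 5 the level energies scale as Z², so the effective Rydberg energy is 13.6 × 25 = 340.0 eV.
ΔE = 340.0 × (1/5² − 1/6²) = 340.0 × 0.01222 = 4.156 eV.
λ = hc/ΔE = 1240 / 4.156 = 298.4 nm.

298.4 nm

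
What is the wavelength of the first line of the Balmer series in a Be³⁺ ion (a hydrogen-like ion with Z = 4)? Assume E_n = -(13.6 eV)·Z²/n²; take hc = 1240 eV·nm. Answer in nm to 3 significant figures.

41.0 nm

The Balmer series terminates on n_f = 2; the first line has n_i = 2+1 = 3.
ΔE = 217.6 × (1/2² − 1/3²) = 30.22 eV.
λ = 1240 / 30.22 = 41.0 nm.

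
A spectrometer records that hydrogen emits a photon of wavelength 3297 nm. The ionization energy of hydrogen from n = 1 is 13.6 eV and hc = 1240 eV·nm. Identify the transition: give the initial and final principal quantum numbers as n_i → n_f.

n_i = 9, n_f = 5

The photon energy is ΔE = hc/λ = 1240 / 3297 = 0.3761 eV.
With Z = 1, ΔE = 13.60 × (1/n_f² − 1/n_i²), so 1/n_f² − 1/n_i² = 0.02765.
Trying n_f = 5 gives 1/n_i² = 0.01235, i.e. n_i ≈ 9; this pair matches.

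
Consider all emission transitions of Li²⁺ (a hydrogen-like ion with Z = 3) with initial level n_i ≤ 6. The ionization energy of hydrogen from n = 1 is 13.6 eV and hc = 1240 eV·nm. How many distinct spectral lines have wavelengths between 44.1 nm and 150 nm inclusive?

Enumerate all n_i → n_f pairs with 1 ≤ n_f < n_i ≤ 6 and compute λ = 1240 / [13.6·9·(1/n_f² − 1/n_i²)].
Lines falling in [44.1, 150] nm: 6→2 (45.59 nm), 5→2 (48.24 nm), 4→2 (54.03 nm), 3→2 (72.94 nm), 6→3 (121.6 nm), 5→3 (142.5 nm).

6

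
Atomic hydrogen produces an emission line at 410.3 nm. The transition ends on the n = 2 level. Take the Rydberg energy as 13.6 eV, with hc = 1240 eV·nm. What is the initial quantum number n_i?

n_i = 6

The photon energy is ΔE = hc/λ = 1240 / 410.3 = 3.022 eV.
With Z = 1, ΔE = 13.60 × (1/n_f² − 1/n_i²), so 1/n_f² − 1/n_i² = 0.2222.
With n_f = 2: 1/n_i² = 1/4 − 0.2222 = 0.02778, so n_i ≈ 6.00.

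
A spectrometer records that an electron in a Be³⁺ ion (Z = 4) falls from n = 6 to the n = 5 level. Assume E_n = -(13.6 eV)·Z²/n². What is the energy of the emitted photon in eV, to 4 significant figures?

2.660 eV

The Bohr energies scale as Z², so for Z = 4: E_n = −217.6/n² eV.
E_6 = −217.6/36 = −6.044 eV and E_5 = −217.6/25 = −8.704 eV.
The photon energy is |E_6 − E_5| = 2.660 eV.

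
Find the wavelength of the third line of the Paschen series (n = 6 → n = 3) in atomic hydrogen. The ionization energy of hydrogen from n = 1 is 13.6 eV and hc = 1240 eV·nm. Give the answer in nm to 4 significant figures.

The Paschen series terminates on n_f = 3; the third line has n_i = 3+3 = 6.
ΔE = 13.60 × (1/3² − 1/6²) = 1.133 eV.
λ = 1240 / 1.133 = 1094 nm.

1094 nm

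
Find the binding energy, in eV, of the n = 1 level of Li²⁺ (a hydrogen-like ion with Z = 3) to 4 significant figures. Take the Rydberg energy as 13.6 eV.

E_n = −13.6 Z²/n² = −122.4/n² eV for Z = 3.
E_1 = −122.4/1 = −122.4 eV, so ionization (to E = 0) requires 122.4 eV.

122.4 eV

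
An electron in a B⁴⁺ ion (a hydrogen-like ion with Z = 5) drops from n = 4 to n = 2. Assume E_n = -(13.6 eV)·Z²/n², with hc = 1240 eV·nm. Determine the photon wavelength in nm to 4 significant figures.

For Z = 5 the level energies scale as Z², so the effective Rydberg energy is 13.6 × 25 = 340.0 eV.
ΔE = 340.0 × (1/2² − 1/4²) = 340.0 × 0.1875 = 63.75 eV.
λ = hc/ΔE = 1240 / 63.75 = 19.45 nm.

19.45 nm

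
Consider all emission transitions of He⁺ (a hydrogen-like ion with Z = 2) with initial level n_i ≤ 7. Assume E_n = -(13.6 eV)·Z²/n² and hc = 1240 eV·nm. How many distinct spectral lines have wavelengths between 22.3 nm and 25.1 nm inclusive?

4

Enumerate all n_i → n_f pairs with 1 ≤ n_f < n_i ≤ 7 and compute λ = 1240 / [13.6·4·(1/n_f² − 1/n_i²)].
Lines falling in [22.3, 25.1] nm: 7→1 (23.27 nm), 6→1 (23.45 nm), 5→1 (23.74 nm), 4→1 (24.31 nm).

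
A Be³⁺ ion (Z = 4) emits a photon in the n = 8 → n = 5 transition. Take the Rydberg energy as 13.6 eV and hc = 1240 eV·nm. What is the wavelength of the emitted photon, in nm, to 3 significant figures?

234 nm

For Z = 4 the level energies scale as Z², so the effective Rydberg energy is 13.6 × 16 = 217.6 eV.
ΔE = 217.6 × (1/5² − 1/8²) = 217.6 × 0.02438 = 5.304 eV.
λ = hc/ΔE = 1240 / 5.304 = 234 nm.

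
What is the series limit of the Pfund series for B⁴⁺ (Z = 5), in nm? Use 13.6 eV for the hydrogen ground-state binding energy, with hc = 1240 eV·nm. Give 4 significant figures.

The Pfund series has lower level n_f = 5; the series limit corresponds to n_i → ∞.
ΔE_max = 13.6 × 25 / 5² = 13.60 eV.
λ_min = 1240 / 13.60 = 91.18 nm.

91.18 nm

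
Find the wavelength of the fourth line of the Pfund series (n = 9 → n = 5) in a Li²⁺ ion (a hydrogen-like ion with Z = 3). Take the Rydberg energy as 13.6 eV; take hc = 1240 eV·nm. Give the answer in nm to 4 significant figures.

366.3 nm

The Pfund series terminates on n_f = 5; the fourth line has n_i = 5+4 = 9.
ΔE = 122.4 × (1/5² − 1/9²) = 3.385 eV.
λ = 1240 / 3.385 = 366.3 nm.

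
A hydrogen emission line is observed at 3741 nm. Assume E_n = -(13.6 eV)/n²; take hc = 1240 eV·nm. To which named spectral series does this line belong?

ΔE = 1240/3741 = 0.3315 eV.
This matches 13.6 × (1/5² − 1/8²), so n_f = 5: the Pfund series.

Pfund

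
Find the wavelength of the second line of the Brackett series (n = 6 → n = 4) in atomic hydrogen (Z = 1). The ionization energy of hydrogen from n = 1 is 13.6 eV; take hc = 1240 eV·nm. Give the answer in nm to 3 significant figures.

2630 nm

The Brackett series terminates on n_f = 4; the second line has n_i = 4+2 = 6.
ΔE = 13.60 × (1/4² − 1/6²) = 0.4722 eV.
λ = 1240 / 0.4722 = 2630 nm.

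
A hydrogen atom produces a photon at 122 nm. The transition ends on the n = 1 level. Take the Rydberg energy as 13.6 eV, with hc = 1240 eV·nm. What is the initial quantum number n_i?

n_i = 2

The photon energy is ΔE = hc/λ = 1240 / 122 = 10.16 eV.
With Z = 1, ΔE = 13.60 × (1/n_f² − 1/n_i²), so 1/n_f² − 1/n_i² = 0.7473.
With n_f = 1: 1/n_i² = 1/1 − 0.7473 = 0.2527, so n_i ≈ 1.99.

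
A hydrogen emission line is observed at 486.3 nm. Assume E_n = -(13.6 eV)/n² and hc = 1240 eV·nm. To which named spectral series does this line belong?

Balmer

ΔE = 1240/486.3 = 2.550 eV.
This matches 13.6 × (1/2² − 1/4²), so n_f = 2: the Balmer series.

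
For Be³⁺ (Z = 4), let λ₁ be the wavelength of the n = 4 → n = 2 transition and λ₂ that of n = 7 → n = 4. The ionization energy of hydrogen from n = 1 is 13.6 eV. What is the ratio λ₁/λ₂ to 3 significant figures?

0.224

λ ∝ 1/ΔE ∝ 1/(1/n_f² − 1/n_i²), and the Z² and hc factors cancel in the ratio.
λ₁/λ₂ = (1/4² − 1/7²)/(1/2² − 1/4²) = 0.04209/0.1875 = 0.224.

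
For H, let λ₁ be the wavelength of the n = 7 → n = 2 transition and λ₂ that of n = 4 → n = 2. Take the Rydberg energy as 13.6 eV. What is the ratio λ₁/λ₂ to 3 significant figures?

0.817

λ ∝ 1/ΔE ∝ 1/(1/n_f² − 1/n_i²), and the Z² and hc factors cancel in the ratio.
λ₁/λ₂ = (1/2² − 1/4²)/(1/2² − 1/7²) = 0.1875/0.2296 = 0.817.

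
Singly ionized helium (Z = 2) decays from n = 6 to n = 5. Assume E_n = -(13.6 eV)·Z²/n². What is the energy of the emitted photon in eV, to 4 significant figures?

0.6649 eV

The Bohr energies scale as Z², so for Z = 2: E_n = −54.40/n² eV.
E_6 = −54.40/36 = −1.511 eV and E_5 = −54.40/25 = −2.176 eV.
The photon energy is |E_6 − E_5| = 0.6649 eV.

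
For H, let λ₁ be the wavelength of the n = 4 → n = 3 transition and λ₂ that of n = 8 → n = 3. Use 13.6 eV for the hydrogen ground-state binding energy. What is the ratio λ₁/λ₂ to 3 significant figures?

λ ∝ 1/ΔE ∝ 1/(1/n_f² − 1/n_i²), and the Z² and hc factors cancel in the ratio.
λ₁/λ₂ = (1/3² − 1/8²)/(1/3² − 1/4²) = 0.09549/0.04861 = 1.96.

1.96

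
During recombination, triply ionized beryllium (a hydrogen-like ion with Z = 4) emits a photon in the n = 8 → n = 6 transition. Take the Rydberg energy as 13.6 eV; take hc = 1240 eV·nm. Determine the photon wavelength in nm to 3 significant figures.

469 nm

For Z = 4 the level energies scale as Z², so the effective Rydberg energy is 13.6 × 16 = 217.6 eV.
ΔE = 217.6 × (1/6² − 1/8²) = 217.6 × 0.01215 = 2.644 eV.
λ = hc/ΔE = 1240 / 2.644 = 469 nm.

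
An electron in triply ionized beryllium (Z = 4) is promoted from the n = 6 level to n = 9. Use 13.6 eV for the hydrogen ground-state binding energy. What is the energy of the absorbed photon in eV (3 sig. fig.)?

3.36 eV

The Bohr energies scale as Z², so for Z = 4: E_n = −217.6/n² eV.
E_9 = −217.6/81 = −2.686 eV and E_6 = −217.6/36 = −6.044 eV.
The photon energy is |E_9 − E_6| = 3.36 eV.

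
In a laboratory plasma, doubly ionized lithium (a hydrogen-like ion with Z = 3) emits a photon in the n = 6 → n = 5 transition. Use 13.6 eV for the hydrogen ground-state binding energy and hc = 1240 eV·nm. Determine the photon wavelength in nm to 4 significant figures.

828.9 nm

For Z = 3 the level energies scale as Z², so the effective Rydberg energy is 13.6 × 9 = 122.4 eV.
ΔE = 122.4 × (1/5² − 1/6²) = 122.4 × 0.01222 = 1.496 eV.
λ = hc/ΔE = 1240 / 1.496 = 828.9 nm.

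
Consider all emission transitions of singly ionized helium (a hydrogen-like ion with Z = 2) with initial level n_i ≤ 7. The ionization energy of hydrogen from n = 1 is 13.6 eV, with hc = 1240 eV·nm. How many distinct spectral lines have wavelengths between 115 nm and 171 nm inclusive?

2

Enumerate all n_i → n_f pairs with 1 ≤ n_f < n_i ≤ 7 and compute λ = 1240 / [13.6·4·(1/n_f² − 1/n_i²)].
Lines falling in [115, 171] nm: 4→2 (121.6 nm), 3→2 (164.1 nm).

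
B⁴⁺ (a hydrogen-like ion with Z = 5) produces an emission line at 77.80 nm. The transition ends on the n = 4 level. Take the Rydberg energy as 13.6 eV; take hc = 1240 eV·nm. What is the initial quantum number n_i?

n_i = 8

The photon energy is ΔE = hc/λ = 1240 / 77.80 = 15.94 eV.
With Z = 5, ΔE = 340.0 × (1/n_f² − 1/n_i²), so 1/n_f² − 1/n_i² = 0.04688.
With n_f = 4: 1/n_i² = 1/16 − 0.04688 = 0.01562, so n_i ≈ 8.00.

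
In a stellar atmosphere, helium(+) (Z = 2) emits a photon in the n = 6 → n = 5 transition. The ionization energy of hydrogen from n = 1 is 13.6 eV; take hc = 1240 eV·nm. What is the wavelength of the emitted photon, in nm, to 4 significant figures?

For Z = 2 the level energies scale as Z², so the effective Rydberg energy is 13.6 × 4 = 54.40 eV.
ΔE = 54.40 × (1/5² − 1/6²) = 54.40 × 0.01222 = 0.6649 eV.
λ = hc/ΔE = 1240 / 0.6649 = 1865 nm.

1865 nm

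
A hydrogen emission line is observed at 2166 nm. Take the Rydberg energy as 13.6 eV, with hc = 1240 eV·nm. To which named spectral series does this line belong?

Brackett

ΔE = 1240/2166 = 0.5725 eV.
This matches 13.6 × (1/4² − 1/7²), so n_f = 4: the Brackett series.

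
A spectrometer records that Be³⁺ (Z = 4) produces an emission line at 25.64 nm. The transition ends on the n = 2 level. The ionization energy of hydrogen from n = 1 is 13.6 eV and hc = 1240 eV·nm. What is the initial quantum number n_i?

n_i = 6

The photon energy is ΔE = hc/λ = 1240 / 25.64 = 48.36 eV.
With Z = 4, ΔE = 217.6 × (1/n_f² − 1/n_i²), so 1/n_f² − 1/n_i² = 0.2223.
With n_f = 2: 1/n_i² = 1/4 − 0.2223 = 0.02775, so n_i ≈ 6.00.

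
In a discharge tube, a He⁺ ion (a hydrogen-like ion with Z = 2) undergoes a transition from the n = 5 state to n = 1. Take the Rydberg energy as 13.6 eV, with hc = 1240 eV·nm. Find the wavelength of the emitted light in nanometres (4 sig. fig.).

For Z = 2 the level energies scale as Z², so the effective Rydberg energy is 13.6 × 4 = 54.40 eV.
ΔE = 54.40 × (1/1² − 1/5²) = 54.40 × 0.9600 = 52.22 eV.
λ = hc/ΔE = 1240 / 52.22 = 23.74 nm.

23.74 nm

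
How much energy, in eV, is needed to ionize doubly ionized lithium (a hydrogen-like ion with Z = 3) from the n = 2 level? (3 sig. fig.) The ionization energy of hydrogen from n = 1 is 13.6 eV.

E_n = −13.6 Z²/n² = −122.4/n² eV for Z = 3.
E_2 = −122.4/4 = −30.6 eV, so ionization (to E = 0) requires 30.6 eV.

30.6 eV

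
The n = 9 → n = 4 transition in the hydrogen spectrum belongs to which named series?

The series is set by the lower level: n_f = 4 is the Brackett series.

Brackett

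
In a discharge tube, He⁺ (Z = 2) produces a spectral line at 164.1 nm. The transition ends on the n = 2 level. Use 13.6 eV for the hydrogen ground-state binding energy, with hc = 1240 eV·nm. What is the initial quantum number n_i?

The photon energy is ΔE = hc/λ = 1240 / 164.1 = 7.556 eV.
With Z = 2, ΔE = 54.40 × (1/n_f² − 1/n_i²), so 1/n_f² − 1/n_i² = 0.1389.
With n_f = 2: 1/n_i² = 1/4 − 0.1389 = 0.1111, so n_i ≈ 3.00.

n_i = 3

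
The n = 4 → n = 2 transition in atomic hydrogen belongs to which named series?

Balmer

The series is set by the lower level: n_f = 2 is the Balmer series.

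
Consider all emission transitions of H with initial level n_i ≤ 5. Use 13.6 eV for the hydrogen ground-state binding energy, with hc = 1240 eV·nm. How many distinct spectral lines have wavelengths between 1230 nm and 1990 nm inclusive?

2

Enumerate all n_i → n_f pairs with 1 ≤ n_f < n_i ≤ 5 and compute λ = 1240 / [13.6·1·(1/n_f² − 1/n_i²)].
Lines falling in [1230, 1990] nm: 5→3 (1282 nm), 4→3 (1876 nm).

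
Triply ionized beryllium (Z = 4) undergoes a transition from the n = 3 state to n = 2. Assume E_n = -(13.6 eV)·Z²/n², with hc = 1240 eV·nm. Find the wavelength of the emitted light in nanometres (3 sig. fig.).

For Z = 4 the level energies scale as Z², so the effective Rydberg energy is 13.6 × 16 = 217.6 eV.
ΔE = 217.6 × (1/2² − 1/3²) = 217.6 × 0.1389 = 30.22 eV.
λ = hc/ΔE = 1240 / 30.22 = 41.0 nm.

41.0 nm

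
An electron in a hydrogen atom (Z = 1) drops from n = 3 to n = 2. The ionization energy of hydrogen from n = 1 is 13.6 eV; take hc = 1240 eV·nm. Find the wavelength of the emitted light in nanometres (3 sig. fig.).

ΔE = 13.60 × (1/2² − 1/3²) = 13.60 × 0.1389 = 1.889 eV.
λ = hc/ΔE = 1240 / 1.889 = 656 nm.
This line belongs to the Balmer series.

656 nm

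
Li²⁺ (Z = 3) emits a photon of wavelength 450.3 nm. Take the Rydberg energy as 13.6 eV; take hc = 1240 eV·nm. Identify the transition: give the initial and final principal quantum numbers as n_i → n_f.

n_i = 5, n_f = 4

The photon energy is ΔE = hc/λ = 1240 / 450.3 = 2.754 eV.
With Z = 3, ΔE = 122.4 × (1/n_f² − 1/n_i²), so 1/n_f² − 1/n_i² = 0.02250.
Trying n_f = 4 gives 1/n_i² = 0.04000, i.e. n_i ≈ 5; this pair matches.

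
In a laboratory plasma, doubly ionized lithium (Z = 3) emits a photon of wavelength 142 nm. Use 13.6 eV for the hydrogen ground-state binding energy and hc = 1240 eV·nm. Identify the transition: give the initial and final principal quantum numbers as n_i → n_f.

n_i = 5, n_f = 3

The photon energy is ΔE = hc/λ = 1240 / 142 = 8.732 eV.
With Z = 3, ΔE = 122.4 × (1/n_f² − 1/n_i²), so 1/n_f² − 1/n_i² = 0.07134.
Trying n_f = 3 gives 1/n_i² = 0.03977, i.e. n_i ≈ 5; this pair matches.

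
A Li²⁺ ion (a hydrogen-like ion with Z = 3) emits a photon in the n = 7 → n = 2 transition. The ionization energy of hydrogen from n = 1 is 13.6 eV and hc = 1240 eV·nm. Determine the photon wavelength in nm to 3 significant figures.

44.1 nm

For Z = 3 the level energies scale as Z², so the effective Rydberg energy is 13.6 × 9 = 122.4 eV.
ΔE = 122.4 × (1/2² − 1/7²) = 122.4 × 0.2296 = 28.10 eV.
λ = hc/ΔE = 1240 / 28.10 = 44.1 nm.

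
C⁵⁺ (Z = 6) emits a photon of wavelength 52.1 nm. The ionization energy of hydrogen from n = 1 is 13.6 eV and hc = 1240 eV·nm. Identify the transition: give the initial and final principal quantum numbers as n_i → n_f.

The photon energy is ΔE = hc/λ = 1240 / 52.1 = 23.80 eV.
With Z = 6, ΔE = 489.6 × (1/n_f² − 1/n_i²), so 1/n_f² − 1/n_i² = 0.04861.
Trying n_f = 3 gives 1/n_i² = 0.06250, i.e. n_i ≈ 4; this pair matches.

n_i = 4, n_f = 3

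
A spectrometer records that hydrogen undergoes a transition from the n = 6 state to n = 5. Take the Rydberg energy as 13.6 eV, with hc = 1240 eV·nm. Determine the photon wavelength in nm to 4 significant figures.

7460 nm

ΔE = 13.60 × (1/5² − 1/6²) = 13.60 × 0.01222 = 0.1662 eV.
λ = hc/ΔE = 1240 / 0.1662 = 7460 nm.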